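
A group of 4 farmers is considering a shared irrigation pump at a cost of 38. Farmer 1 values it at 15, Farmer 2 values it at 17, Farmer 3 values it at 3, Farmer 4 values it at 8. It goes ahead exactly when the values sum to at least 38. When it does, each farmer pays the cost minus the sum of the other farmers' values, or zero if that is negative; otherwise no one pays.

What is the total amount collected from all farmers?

Total value 43 ≥ cost 38, so it is built.
Farmer 1: others sum to 28; max(0, 38 - 28) = 10.
Farmer 2: others sum to 26; max(0, 38 - 26) = 12.
Farmer 3: others sum to 40; max(0, 38 - 40) = 0.
Farmer 4: others sum to 35; max(0, 38 - 35) = 3.
Total collected = 10 + 12 + 0 + 3 = 25.

25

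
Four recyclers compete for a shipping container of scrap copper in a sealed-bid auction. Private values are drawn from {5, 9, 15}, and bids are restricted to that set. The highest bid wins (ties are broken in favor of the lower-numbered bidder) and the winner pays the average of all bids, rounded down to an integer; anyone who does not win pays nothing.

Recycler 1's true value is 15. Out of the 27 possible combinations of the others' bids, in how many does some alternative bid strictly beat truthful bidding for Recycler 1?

Others bid (5, 5, 5): truth gives 8; bid 5 gives 10 > 8. Violating.
Others bid (5, 5, 9): truth gives 7; bid 9 gives 8 > 7. Violating.
Others bid (5, 9, 5): truth gives 7; bid 9 gives 8 > 7. Violating.
Others bid (5, 9, 9): truth gives 6; bid 9 gives 7 > 6. Violating.
Others bid (5, 5, 15): truth gives 5; no alternative beats it.
Others bid (5, 9, 15): truth gives 4; no alternative beats it.
(Checking all 27 profiles: 8 have a profitable deviation, 19 do not.)

8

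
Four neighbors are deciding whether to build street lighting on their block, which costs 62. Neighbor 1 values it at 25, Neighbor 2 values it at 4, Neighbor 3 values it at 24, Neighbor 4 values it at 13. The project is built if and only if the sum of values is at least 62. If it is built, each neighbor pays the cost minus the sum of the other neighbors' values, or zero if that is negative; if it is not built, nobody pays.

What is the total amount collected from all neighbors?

Total value 66 ≥ cost 62, so it is built.
Neighbor 1: others sum to 41; max(0, 62 - 41) = 21.
Neighbor 2: others sum to 62; max(0, 62 - 62) = 0.
Neighbor 3: others sum to 42; max(0, 62 - 42) = 20.
Neighbor 4: others sum to 53; max(0, 62 - 53) = 9.
Total collected = 21 + 0 + 20 + 9 = 50.

50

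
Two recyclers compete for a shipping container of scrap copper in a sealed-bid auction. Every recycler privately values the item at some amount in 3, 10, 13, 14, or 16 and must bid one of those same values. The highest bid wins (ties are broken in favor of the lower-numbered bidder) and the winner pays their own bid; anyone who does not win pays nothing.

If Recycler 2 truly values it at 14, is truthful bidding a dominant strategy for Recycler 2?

Consider the case where Recycler 1 bids 3.
Truthful bid 14: wins, pays 14, utility 14 - 14 = 0.
Bid 10 instead: wins, pays 10, utility 14 - 10 = 4.
Since 4 > 0, bidding 10 is strictly better here, so truthful bidding is not dominant.

No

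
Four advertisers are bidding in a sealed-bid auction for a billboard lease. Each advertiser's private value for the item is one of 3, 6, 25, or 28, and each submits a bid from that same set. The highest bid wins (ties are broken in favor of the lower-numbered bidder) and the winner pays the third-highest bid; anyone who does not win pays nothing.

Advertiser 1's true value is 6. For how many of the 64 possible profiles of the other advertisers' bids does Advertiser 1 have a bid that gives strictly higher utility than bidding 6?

Others bid (3, 3, 25): truth gives 0; bid 25 gives 3 > 0. Violating.
Others bid (3, 3, 28): truth gives 0; bid 28 gives 3 > 0. Violating.
Others bid (3, 25, 3): truth gives 0; bid 25 gives 3 > 0. Violating.
Others bid (3, 28, 3): truth gives 0; bid 28 gives 3 > 0. Violating.
Others bid (3, 3, 3): truth gives 3; no alternative beats it.
Others bid (3, 3, 6): truth gives 3; no alternative beats it.
(Checking all 64 profiles: 6 have a profitable deviation, 58 do not.)

6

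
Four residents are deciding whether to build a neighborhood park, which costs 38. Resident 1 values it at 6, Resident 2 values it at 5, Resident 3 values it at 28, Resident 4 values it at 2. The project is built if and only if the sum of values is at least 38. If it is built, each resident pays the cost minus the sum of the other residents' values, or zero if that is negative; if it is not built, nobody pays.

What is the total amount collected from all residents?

Total value 41 ≥ cost 38, so it is built.
Resident 1: others sum to 35; max(0, 38 - 35) = 3.
Resident 2: others sum to 36; max(0, 38 - 36) = 2.
Resident 3: others sum to 13; max(0, 38 - 13) = 25.
Resident 4: others sum to 39; max(0, 38 - 39) = 0.
Total collected = 3 + 2 + 25 + 0 = 30.

30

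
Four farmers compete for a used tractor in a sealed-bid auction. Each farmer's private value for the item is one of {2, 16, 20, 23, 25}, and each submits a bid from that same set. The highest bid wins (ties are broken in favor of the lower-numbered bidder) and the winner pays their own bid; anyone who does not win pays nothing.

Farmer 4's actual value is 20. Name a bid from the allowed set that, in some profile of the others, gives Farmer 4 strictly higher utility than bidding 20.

Suppose Farmer 1 bids 2, Farmer 2 bids 2 and Farmer 3 bids 2.
Bid 20: wins, pays 20, utility 20 - 20 = 0.
Bid 16: wins, pays 16, utility 20 - 16 = 4.
So bidding 16 beats truth here (4 > 0).

16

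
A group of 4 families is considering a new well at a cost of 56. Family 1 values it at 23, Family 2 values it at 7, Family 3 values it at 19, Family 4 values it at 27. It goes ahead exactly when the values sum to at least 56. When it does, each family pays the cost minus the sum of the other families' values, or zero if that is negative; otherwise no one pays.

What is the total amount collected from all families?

10

Total value 76 ≥ cost 56, so it is built.
Family 1: others sum to 53; max(0, 56 - 53) = 3.
Family 2: others sum to 69; max(0, 56 - 69) = 0.
Family 3: others sum to 57; max(0, 56 - 57) = 0.
Family 4: others sum to 49; max(0, 56 - 49) = 7.
Total collected = 3 + 0 + 0 + 7 = 10.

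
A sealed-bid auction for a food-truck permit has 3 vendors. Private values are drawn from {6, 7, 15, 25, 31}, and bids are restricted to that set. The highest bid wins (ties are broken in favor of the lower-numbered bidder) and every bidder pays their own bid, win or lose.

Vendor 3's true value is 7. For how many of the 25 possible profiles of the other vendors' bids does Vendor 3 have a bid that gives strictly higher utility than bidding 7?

Others bid (6, 7): truth gives -7; bid 6 gives -6 > -7. Violating.
Others bid (6, 15): truth gives -7; bid 6 gives -6 > -7. Violating.
Others bid (6, 25): truth gives -7; bid 6 gives -6 > -7. Violating.
Others bid (6, 31): truth gives -7; bid 6 gives -6 > -7. Violating.
Others bid (6, 6): truth gives 0; no alternative beats it.
(Checking all 25 profiles: 24 have a profitable deviation, 1 does not.)

24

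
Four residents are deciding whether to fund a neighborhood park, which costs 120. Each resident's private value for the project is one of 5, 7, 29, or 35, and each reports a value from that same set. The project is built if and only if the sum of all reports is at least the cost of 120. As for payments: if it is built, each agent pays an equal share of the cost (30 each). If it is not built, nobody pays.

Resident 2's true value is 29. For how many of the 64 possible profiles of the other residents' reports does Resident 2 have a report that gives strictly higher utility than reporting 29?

Others report (29, 29, 35): truth gives -1; report 5 gives 0 > -1. Violating.
Others report (29, 35, 29): truth gives -1; report 5 gives 0 > -1. Violating.
Others report (29, 35, 35): truth gives -1; report 5 gives 0 > -1. Violating.
Others report (35, 29, 29): truth gives -1; report 5 gives 0 > -1. Violating.
Others report (5, 5, 5): truth gives 0; no alternative beats it.
Others report (5, 5, 7): truth gives 0; no alternative beats it.
(Checking all 64 profiles: 7 have a profitable deviation, 57 do not.)

7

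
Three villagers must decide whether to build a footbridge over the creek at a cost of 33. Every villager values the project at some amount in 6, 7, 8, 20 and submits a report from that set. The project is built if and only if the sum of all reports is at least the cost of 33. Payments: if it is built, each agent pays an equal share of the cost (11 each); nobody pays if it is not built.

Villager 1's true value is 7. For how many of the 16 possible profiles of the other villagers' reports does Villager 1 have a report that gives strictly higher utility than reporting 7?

Others report (6, 20): truth gives -4; report 6 gives 0 > -4. Violating.
Others report (20, 6): truth gives -4; report 6 gives 0 > -4. Violating.
Others report (6, 6): truth gives 0; no alternative beats it.
Others report (6, 7): truth gives 0; no alternative beats it.
(Checking all 16 profiles: 2 have a profitable deviation, 14 do not.)

2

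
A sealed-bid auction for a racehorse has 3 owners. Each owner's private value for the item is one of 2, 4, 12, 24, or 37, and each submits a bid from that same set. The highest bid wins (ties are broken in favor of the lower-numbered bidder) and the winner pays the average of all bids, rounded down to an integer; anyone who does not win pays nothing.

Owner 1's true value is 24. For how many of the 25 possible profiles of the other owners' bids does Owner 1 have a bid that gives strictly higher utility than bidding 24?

9

Others bid (2, 2): truth gives 15; bid 2 gives 22 > 15. Violating.
Others bid (2, 4): truth gives 14; bid 4 gives 21 > 14. Violating.
Others bid (2, 12): truth gives 12; bid 12 gives 16 > 12. Violating.
Others bid (4, 2): truth gives 14; bid 4 gives 21 > 14. Violating.
Others bid (2, 24): truth gives 8; no alternative beats it.
Others bid (2, 37): truth gives 0; no alternative beats it.
(Checking all 25 profiles: 9 have a profitable deviation, 16 do not.)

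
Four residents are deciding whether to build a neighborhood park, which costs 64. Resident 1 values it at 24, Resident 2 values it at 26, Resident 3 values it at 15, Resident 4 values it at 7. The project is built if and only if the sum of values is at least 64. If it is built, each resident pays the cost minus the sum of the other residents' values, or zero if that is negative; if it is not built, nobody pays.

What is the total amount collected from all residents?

Total value 72 ≥ cost 64, so it is built.
Resident 1: others sum to 48; max(0, 64 - 48) = 16.
Resident 2: others sum to 46; max(0, 64 - 46) = 18.
Resident 3: others sum to 57; max(0, 64 - 57) = 7.
Resident 4: others sum to 65; max(0, 64 - 65) = 0.
Total collected = 16 + 18 + 7 + 0 = 41.

41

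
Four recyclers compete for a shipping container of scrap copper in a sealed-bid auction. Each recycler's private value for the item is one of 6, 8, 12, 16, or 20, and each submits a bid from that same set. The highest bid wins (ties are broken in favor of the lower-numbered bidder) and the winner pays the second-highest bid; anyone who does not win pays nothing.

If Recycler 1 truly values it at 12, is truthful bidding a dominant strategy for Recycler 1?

Check each profile of the others' bids and compare truth against every alternative bid.
Others bid (6, 6, 6): truth gives 6, best alternative gives 6.
Others bid (6, 6, 8): truth gives 4, best alternative gives 4.
Others bid (6, 8, 6): truth gives 4, best alternative gives 4.
Others bid (6, 8, 8): truth gives 4, best alternative gives 4.
Others bid (8, 6, 6): truth gives 4, best alternative gives 4.
Others bid (8, 6, 8): truth gives 4, best alternative gives 4.
(Remaining 119 profiles checked similarly; truth is weakly best in each.)
In every case the truthful bid is at least as good as any alternative, so it is a dominant strategy.

Yes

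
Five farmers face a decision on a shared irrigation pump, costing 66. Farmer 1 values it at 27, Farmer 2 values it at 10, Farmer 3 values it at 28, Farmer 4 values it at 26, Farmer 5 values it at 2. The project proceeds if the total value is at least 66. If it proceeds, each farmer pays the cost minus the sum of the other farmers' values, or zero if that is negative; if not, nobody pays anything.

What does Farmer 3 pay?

Total value 93 ≥ cost 66, so the project is built.
The other farmers' values sum to 65.
Cost minus that sum is 66 - 65 = 1.

1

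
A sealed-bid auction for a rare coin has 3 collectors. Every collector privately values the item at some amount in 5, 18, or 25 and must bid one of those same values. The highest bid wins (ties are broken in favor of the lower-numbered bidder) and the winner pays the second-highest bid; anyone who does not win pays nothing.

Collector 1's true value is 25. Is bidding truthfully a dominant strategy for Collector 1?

Check each profile of the others' bids and compare truth against every alternative bid.
Others bid (5, 5): truth gives 20, best alternative gives 20.
Others bid (5, 18): truth gives 7, best alternative gives 7.
Others bid (18, 5): truth gives 7, best alternative gives 7.
Others bid (18, 18): truth gives 7, best alternative gives 7.
Others bid (5, 25): truth gives 0, best alternative gives 0.
Others bid (18, 25): truth gives 0, best alternative gives 0.
(Remaining 3 profiles checked similarly; truth is weakly best in each.)
In every case the truthful bid is at least as good as any alternative, so it is a dominant strategy.

Yes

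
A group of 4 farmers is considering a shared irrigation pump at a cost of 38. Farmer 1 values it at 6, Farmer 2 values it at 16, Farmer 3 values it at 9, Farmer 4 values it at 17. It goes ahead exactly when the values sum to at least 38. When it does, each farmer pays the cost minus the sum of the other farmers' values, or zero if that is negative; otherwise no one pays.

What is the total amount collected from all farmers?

Total value 48 ≥ cost 38, so it is built.
Farmer 1: others sum to 42; max(0, 38 - 42) = 0.
Farmer 2: others sum to 32; max(0, 38 - 32) = 6.
Farmer 3: others sum to 39; max(0, 38 - 39) = 0.
Farmer 4: others sum to 31; max(0, 38 - 31) = 7.
Total collected = 0 + 6 + 0 + 7 = 13.

13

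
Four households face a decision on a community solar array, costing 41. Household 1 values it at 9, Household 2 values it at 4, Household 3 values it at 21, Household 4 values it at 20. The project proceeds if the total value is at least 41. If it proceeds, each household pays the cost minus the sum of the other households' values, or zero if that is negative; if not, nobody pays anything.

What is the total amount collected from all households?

15

Total value 54 ≥ cost 41, so it is built.
Household 1: others sum to 45; max(0, 41 - 45) = 0.
Household 2: others sum to 50; max(0, 41 - 50) = 0.
Household 3: others sum to 33; max(0, 41 - 33) = 8.
Household 4: others sum to 34; max(0, 41 - 34) = 7.
Total collected = 0 + 0 + 8 + 7 = 15.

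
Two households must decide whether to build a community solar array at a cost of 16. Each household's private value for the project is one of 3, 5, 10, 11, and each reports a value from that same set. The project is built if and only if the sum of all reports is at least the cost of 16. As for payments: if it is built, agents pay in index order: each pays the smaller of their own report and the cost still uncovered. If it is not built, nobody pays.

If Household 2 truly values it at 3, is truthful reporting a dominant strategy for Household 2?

Check each profile of the others' reports and compare truth against every alternative report.
Others report (11): truth gives 0, best alternative gives -2.
Others report (3): truth gives 0, best alternative gives 0.
Others report (5): truth gives 0, best alternative gives 0.
Others report (10): truth gives 0, best alternative gives 0.
In every case the truthful report is at least as good as any alternative, so it is a dominant strategy.

Yes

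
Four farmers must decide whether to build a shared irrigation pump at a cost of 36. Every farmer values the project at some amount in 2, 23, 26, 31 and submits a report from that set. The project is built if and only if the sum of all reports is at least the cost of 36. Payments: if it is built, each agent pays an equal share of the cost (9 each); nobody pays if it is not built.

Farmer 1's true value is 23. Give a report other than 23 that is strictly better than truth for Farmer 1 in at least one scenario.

Suppose Farmer 2 reports 2, Farmer 3 reports 2 and Farmer 4 reports 2.
Report 23: project not built, utility 0.
Report 31: project built, pays 9, utility 23 - 9 = 14.
So reporting 31 beats truth here (14 > 0).

31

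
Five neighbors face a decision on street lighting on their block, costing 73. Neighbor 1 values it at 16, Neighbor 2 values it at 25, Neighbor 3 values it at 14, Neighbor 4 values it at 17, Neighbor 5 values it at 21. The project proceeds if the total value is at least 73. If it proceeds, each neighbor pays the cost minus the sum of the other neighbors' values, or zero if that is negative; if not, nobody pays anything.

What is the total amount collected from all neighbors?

Total value 93 ≥ cost 73, so it is built.
Neighbor 1: others sum to 77; max(0, 73 - 77) = 0.
Neighbor 2: others sum to 68; max(0, 73 - 68) = 5.
Neighbor 3: others sum to 79; max(0, 73 - 79) = 0.
Neighbor 4: others sum to 76; max(0, 73 - 76) = 0.
Neighbor 5: others sum to 72; max(0, 73 - 72) = 1.
Total collected = 0 + 5 + 0 + 0 + 1 = 6.

6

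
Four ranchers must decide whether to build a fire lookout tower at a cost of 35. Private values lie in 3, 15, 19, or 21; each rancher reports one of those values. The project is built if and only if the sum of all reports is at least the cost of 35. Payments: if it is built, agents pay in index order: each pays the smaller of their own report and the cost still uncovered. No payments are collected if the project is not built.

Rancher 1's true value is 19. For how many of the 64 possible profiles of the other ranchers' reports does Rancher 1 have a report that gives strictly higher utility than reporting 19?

63

Others report (3, 3, 15): truth gives 0; report 15 gives 4 > 0. Violating.
Others report (3, 3, 19): truth gives 0; report 15 gives 4 > 0. Violating.
Others report (3, 3, 21): truth gives 0; report 15 gives 4 > 0. Violating.
Others report (3, 15, 3): truth gives 0; report 15 gives 4 > 0. Violating.
Others report (3, 3, 3): truth gives 0; no alternative beats it.
(Checking all 64 profiles: 63 have a profitable deviation, 1 does not.)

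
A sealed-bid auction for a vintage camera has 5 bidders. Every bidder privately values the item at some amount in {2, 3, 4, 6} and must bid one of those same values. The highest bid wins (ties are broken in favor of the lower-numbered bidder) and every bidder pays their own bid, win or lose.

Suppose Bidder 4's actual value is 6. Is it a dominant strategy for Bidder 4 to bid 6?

No

Consider the case where Bidder 1 bids 2, Bidder 2 bids 2, Bidder 3 bids 2 and Bidder 5 bids 2.
Truthful bid 6: wins, pays 6, utility 6 - 6 = 0.
Bid 3 instead: wins, pays 3, utility 6 - 3 = 3.
Since 3 > 0, bidding 3 is strictly better here, so truthful bidding is not dominant.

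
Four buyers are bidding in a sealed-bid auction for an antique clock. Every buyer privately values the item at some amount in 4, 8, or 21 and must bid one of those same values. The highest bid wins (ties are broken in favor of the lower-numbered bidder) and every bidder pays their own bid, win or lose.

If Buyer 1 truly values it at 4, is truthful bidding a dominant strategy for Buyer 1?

Check each profile of the others' bids and compare truth against every alternative bid.
Others bid (4, 4, 4): truth gives 0, best alternative gives -4.
Others bid (4, 4, 21): truth gives -4, best alternative gives -8.
Others bid (4, 8, 21): truth gives -4, best alternative gives -8.
Others bid (4, 21, 4): truth gives -4, best alternative gives -8.
Others bid (4, 21, 8): truth gives -4, best alternative gives -8.
Others bid (4, 21, 21): truth gives -4, best alternative gives -8.
(Remaining 21 profiles checked similarly; truth is weakly best in each.)
In every case the truthful bid is at least as good as any alternative, so it is a dominant strategy.

Yes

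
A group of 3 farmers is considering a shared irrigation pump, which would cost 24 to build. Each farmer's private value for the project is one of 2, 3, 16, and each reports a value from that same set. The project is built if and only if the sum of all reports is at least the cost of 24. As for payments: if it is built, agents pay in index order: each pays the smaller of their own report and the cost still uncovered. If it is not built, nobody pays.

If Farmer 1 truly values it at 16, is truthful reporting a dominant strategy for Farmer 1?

No

Consider the case where Farmer 2 reports 16 and Farmer 3 reports 16.
Truthful report 16: project built, pays 16, utility 16 - 16 = 0.
Report 2 instead: project built, pays 2, utility 16 - 2 = 14.
Since 14 > 0, reporting 2 is strictly better here, so truthful reporting is not dominant.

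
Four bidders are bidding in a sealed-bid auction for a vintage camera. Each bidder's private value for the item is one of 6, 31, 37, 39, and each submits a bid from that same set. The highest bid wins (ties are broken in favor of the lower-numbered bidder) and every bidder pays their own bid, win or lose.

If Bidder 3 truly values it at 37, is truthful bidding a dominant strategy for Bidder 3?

No

Consider the case where Bidder 1 bids 6, Bidder 2 bids 6 and Bidder 4 bids 6.
Truthful bid 37: wins, pays 37, utility 37 - 37 = 0.
Bid 31 instead: wins, pays 31, utility 37 - 31 = 6.
Since 6 > 0, bidding 31 is strictly better here, so truthful bidding is not dominant.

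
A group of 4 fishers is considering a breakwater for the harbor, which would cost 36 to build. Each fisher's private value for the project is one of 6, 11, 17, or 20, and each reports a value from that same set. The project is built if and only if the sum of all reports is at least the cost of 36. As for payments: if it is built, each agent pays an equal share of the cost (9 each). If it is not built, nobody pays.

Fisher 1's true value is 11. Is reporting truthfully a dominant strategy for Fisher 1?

No

Consider the case where Fisher 2 reports 6, Fisher 3 reports 6 and Fisher 4 reports 6.
Truthful report 11: project not built, utility 0.
Report 20 instead: project built, pays 9, utility 11 - 9 = 2.
Since 2 > 0, reporting 20 is strictly better here, so truthful reporting is not dominant.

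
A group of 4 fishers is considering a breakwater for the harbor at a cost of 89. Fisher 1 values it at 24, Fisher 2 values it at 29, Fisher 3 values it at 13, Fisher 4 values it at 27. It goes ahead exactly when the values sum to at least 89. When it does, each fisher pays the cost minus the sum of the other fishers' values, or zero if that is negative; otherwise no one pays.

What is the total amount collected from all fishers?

77

Total value 93 ≥ cost 89, so it is built.
Fisher 1: others sum to 69; max(0, 89 - 69) = 20.
Fisher 2: others sum to 64; max(0, 89 - 64) = 25.
Fisher 3: others sum to 80; max(0, 89 - 80) = 9.
Fisher 4: others sum to 66; max(0, 89 - 66) = 23.
Total collected = 20 + 25 + 9 + 23 = 77.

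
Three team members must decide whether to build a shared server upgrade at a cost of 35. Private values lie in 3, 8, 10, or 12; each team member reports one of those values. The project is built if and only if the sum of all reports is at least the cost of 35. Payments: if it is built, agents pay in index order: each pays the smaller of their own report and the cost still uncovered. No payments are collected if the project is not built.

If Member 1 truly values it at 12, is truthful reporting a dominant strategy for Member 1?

Check each profile of the others' reports and compare truth against every alternative report.
Others report (3, 3): truth gives 0, best alternative gives 0.
Others report (3, 8): truth gives 0, best alternative gives 0.
Others report (3, 10): truth gives 0, best alternative gives 0.
Others report (3, 12): truth gives 0, best alternative gives 0.
Others report (8, 3): truth gives 0, best alternative gives 0.
Others report (8, 8): truth gives 0, best alternative gives 0.
(Remaining 10 profiles checked similarly; truth is weakly best in each.)
In every case the truthful report is at least as good as any alternative, so it is a dominant strategy.

Yes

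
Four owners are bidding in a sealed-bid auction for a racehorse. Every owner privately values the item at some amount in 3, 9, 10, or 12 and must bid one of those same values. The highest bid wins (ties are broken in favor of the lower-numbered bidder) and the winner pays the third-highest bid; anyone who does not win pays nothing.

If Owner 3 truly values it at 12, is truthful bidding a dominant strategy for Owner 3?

Check each profile of the others' bids and compare truth against every alternative bid.
Others bid (3, 3, 12): truth gives 9, best alternative gives 0.
Others bid (3, 10, 3): truth gives 9, best alternative gives 0.
Others bid (10, 3, 3): truth gives 9, best alternative gives 0.
Others bid (3, 9, 12): truth gives 3, best alternative gives 0.
Others bid (3, 10, 9): truth gives 3, best alternative gives 0.
Others bid (9, 3, 12): truth gives 3, best alternative gives 0.
(Remaining 58 profiles checked similarly; truth is weakly best in each.)
In every case the truthful bid is at least as good as any alternative, so it is a dominant strategy.

Yes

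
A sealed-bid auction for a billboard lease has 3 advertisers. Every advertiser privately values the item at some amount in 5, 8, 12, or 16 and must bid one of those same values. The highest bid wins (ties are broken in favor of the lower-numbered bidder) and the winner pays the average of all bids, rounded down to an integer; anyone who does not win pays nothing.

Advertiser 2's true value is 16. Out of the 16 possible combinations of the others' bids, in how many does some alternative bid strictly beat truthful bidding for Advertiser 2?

Others bid (5, 5): truth gives 8; bid 8 gives 10 > 8. Violating.
Others bid (5, 8): truth gives 7; bid 8 gives 9 > 7. Violating.
Others bid (5, 12): truth gives 5; bid 12 gives 7 > 5. Violating.
Others bid (8, 5): truth gives 7; bid 12 gives 8 > 7. Violating.
Others bid (5, 16): truth gives 4; no alternative beats it.
Others bid (8, 16): truth gives 3; no alternative beats it.
(Checking all 16 profiles: 6 have a profitable deviation, 10 do not.)

6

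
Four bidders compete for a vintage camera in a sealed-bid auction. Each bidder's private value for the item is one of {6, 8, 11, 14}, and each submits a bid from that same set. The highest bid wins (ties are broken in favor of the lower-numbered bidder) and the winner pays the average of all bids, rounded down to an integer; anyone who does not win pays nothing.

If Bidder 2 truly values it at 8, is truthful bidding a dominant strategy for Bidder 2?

Consider the case where Bidder 1 bids 8, Bidder 3 bids 6 and Bidder 4 bids 6.
Truthful bid 8: loses, pays 0, utility 0.
Bid 11 instead: wins, pays 7, utility 8 - 7 = 1.
Since 1 > 0, bidding 11 is strictly better here, so truthful bidding is not dominant.

No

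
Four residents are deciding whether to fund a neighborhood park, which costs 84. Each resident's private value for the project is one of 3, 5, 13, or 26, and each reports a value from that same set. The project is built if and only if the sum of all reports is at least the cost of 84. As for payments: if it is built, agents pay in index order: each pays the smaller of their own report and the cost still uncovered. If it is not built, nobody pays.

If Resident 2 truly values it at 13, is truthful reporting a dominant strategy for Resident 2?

Check each profile of the others' reports and compare truth against every alternative report.
Others report (3, 3, 3): truth gives 0, best alternative gives 0.
Others report (3, 3, 5): truth gives 0, best alternative gives 0.
Others report (3, 3, 13): truth gives 0, best alternative gives 0.
Others report (3, 3, 26): truth gives 0, best alternative gives 0.
Others report (3, 5, 3): truth gives 0, best alternative gives 0.
Others report (3, 5, 5): truth gives 0, best alternative gives 0.
(Remaining 58 profiles checked similarly; truth is weakly best in each.)
In every case the truthful report is at least as good as any alternative, so it is a dominant strategy.

Yes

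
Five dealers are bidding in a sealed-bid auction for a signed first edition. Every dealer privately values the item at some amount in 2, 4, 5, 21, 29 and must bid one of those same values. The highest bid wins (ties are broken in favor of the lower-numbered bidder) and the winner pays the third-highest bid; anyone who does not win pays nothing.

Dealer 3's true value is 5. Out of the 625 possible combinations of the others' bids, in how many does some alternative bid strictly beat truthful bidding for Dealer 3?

Others bid (2, 2, 2, 21): truth gives 0; bid 21 gives 3 > 0. Violating.
Others bid (2, 2, 2, 29): truth gives 0; bid 29 gives 3 > 0. Violating.
Others bid (2, 2, 4, 21): truth gives 0; bid 21 gives 1 > 0. Violating.
Others bid (2, 2, 4, 29): truth gives 0; bid 29 gives 1 > 0. Violating.
Others bid (2, 2, 2, 2): truth gives 3; no alternative beats it.
Others bid (2, 2, 2, 4): truth gives 3; no alternative beats it.
(Checking all 625 profiles: 64 have a profitable deviation, 561 do not.)

64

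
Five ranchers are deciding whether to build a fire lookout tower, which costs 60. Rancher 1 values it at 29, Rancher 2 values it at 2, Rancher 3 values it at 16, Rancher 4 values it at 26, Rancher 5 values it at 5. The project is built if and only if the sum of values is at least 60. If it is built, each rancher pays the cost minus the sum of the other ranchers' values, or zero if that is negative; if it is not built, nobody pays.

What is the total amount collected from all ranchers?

Total value 78 ≥ cost 60, so it is built.
Rancher 1: others sum to 49; max(0, 60 - 49) = 11.
Rancher 2: others sum to 76; max(0, 60 - 76) = 0.
Rancher 3: others sum to 62; max(0, 60 - 62) = 0.
Rancher 4: others sum to 52; max(0, 60 - 52) = 8.
Rancher 5: others sum to 73; max(0, 60 - 73) = 0.
Total collected = 11 + 0 + 0 + 8 + 0 = 19.

19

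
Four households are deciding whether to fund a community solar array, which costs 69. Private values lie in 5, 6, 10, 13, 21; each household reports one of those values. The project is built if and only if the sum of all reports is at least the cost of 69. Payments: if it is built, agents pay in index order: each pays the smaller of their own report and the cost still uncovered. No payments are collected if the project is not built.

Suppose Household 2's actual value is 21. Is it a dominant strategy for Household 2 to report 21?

No

Consider the case where Household 1 reports 21, Household 3 reports 21 and Household 4 reports 21.
Truthful report 21: project built, pays 21, utility 21 - 21 = 0.
Report 6 instead: project built, pays 6, utility 21 - 6 = 15.
Since 15 > 0, reporting 6 is strictly better here, so truthful reporting is not dominant.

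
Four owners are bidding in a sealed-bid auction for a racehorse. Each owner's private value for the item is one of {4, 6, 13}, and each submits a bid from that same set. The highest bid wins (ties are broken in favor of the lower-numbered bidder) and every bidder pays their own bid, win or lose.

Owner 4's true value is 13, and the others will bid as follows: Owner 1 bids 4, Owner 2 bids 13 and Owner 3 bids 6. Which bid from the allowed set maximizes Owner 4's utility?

Bid 4: loses but pays 4, utility -4.
Bid 6: loses but pays 6, utility -6.
Bid 13: loses but pays 13, utility -13.
The best choice is 4 with utility -4.

4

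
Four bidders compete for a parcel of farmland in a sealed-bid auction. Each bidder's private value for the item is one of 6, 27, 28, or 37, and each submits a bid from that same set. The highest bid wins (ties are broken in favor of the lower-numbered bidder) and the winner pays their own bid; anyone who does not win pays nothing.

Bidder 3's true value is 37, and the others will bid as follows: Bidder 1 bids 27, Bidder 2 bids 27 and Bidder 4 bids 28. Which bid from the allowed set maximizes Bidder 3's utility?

28

Bid 6: loses, pays 0, utility 0.
Bid 27: loses, pays 0, utility 0.
Bid 28: wins, pays 28, utility 37 - 28 = 9.
Bid 37: wins, pays 37, utility 37 - 37 = 0.
The best choice is 28 with utility 9.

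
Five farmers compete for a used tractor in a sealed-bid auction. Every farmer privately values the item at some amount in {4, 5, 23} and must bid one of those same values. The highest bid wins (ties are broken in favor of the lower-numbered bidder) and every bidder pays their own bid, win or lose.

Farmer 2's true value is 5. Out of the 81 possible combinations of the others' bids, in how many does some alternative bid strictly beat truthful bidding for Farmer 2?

73

Others bid (4, 4, 4, 23): truth gives -5; bid 4 gives -4 > -5. Violating.
Others bid (4, 4, 5, 23): truth gives -5; bid 4 gives -4 > -5. Violating.
Others bid (4, 4, 23, 4): truth gives -5; bid 4 gives -4 > -5. Violating.
Others bid (4, 4, 23, 5): truth gives -5; bid 4 gives -4 > -5. Violating.
Others bid (4, 4, 4, 4): truth gives 0; no alternative beats it.
Others bid (4, 4, 4, 5): truth gives 0; no alternative beats it.
(Checking all 81 profiles: 73 have a profitable deviation, 8 do not.)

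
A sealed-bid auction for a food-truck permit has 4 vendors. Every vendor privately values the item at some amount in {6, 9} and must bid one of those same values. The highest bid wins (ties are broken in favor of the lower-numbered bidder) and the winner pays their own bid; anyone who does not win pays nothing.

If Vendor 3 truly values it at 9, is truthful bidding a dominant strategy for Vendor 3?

Yes

Check each profile of the others' bids and compare truth against every alternative bid.
Others bid (6, 6, 6): truth gives 0, best alternative gives 0.
Others bid (6, 6, 9): truth gives 0, best alternative gives 0.
Others bid (6, 9, 6): truth gives 0, best alternative gives 0.
Others bid (6, 9, 9): truth gives 0, best alternative gives 0.
Others bid (9, 6, 6): truth gives 0, best alternative gives 0.
Others bid (9, 6, 9): truth gives 0, best alternative gives 0.
(Remaining 2 profiles checked similarly; truth is weakly best in each.)
In every case the truthful bid is at least as good as any alternative, so it is a dominant strategy.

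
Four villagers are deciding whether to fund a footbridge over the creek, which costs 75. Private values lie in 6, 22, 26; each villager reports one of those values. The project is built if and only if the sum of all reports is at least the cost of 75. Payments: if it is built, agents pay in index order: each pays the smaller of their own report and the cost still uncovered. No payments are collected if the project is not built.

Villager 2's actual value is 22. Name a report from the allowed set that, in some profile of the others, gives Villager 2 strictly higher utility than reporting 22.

6

Suppose Villager 1 reports 22, Villager 3 reports 22 and Villager 4 reports 26.
Report 22: project built, pays 22, utility 22 - 22 = 0.
Report 6: project built, pays 6, utility 22 - 6 = 16.
So reporting 6 beats truth here (16 > 0).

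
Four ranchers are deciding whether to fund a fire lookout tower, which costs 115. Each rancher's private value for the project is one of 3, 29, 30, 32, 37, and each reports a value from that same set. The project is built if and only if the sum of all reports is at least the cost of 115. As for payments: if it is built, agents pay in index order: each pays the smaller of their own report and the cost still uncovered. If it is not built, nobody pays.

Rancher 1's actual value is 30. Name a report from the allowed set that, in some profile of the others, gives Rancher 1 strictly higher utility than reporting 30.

Suppose Rancher 2 reports 29, Rancher 3 reports 29 and Rancher 4 reports 29.
Report 30: project built, pays 30, utility 30 - 30 = 0.
Report 29: project built, pays 29, utility 30 - 29 = 1.
So reporting 29 beats truth here (1 > 0).

29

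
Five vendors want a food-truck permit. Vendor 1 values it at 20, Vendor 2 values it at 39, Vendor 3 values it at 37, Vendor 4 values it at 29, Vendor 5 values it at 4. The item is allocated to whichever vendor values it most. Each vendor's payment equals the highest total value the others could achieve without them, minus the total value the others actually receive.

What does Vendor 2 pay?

Vendor 2 has the highest value and receives the item.
Without Vendor 2, the item would go to the next-highest value, 37, so the others could achieve 37.
With Vendor 2 present and winning, the others receive nothing, so their total is 0.
Payment = 37 - 0 = 37.

37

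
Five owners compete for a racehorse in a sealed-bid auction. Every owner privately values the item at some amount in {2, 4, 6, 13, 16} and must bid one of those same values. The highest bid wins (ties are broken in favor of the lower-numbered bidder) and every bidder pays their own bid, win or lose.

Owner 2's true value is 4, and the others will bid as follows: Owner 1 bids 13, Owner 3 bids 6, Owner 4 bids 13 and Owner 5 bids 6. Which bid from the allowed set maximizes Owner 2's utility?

2

Bid 2: loses but pays 2, utility -2.
Bid 4: loses but pays 4, utility -4.
Bid 6: loses but pays 6, utility -6.
Bid 13: loses but pays 13, utility -13.
Bid 16: wins, pays 16, utility 4 - 16 = -12.
The best choice is 2 with utility -2.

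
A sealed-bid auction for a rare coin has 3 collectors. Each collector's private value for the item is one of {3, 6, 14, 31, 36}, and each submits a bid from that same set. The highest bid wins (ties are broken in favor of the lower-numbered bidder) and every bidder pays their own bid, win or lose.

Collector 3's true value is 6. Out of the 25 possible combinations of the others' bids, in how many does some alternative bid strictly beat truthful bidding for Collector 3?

24

Others bid (3, 6): truth gives -6; bid 3 gives -3 > -6. Violating.
Others bid (3, 14): truth gives -6; bid 3 gives -3 > -6. Violating.
Others bid (3, 31): truth gives -6; bid 3 gives -3 > -6. Violating.
Others bid (3, 36): truth gives -6; bid 3 gives -3 > -6. Violating.
Others bid (3, 3): truth gives 0; no alternative beats it.
(Checking all 25 profiles: 24 have a profitable deviation, 1 does not.)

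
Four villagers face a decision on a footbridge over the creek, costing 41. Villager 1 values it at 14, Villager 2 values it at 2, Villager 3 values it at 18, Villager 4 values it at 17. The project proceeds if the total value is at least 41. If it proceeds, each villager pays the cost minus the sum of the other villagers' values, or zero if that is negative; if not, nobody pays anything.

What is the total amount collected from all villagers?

Total value 51 ≥ cost 41, so it is built.
Villager 1: others sum to 37; max(0, 41 - 37) = 4.
Villager 2: others sum to 49; max(0, 41 - 49) = 0.
Villager 3: others sum to 33; max(0, 41 - 33) = 8.
Villager 4: others sum to 34; max(0, 41 - 34) = 7.
Total collected = 4 + 0 + 8 + 7 = 19.

19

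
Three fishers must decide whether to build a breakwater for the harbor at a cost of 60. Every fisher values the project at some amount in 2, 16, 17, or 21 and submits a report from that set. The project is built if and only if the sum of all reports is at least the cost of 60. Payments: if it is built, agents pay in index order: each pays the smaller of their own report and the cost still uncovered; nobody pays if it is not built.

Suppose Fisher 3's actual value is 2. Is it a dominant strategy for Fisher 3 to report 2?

Check each profile of the others' reports and compare truth against every alternative report.
Others report (2, 2): truth gives 0, best alternative gives 0.
Others report (2, 16): truth gives 0, best alternative gives 0.
Others report (2, 17): truth gives 0, best alternative gives 0.
Others report (2, 21): truth gives 0, best alternative gives 0.
Others report (16, 2): truth gives 0, best alternative gives 0.
Others report (16, 16): truth gives 0, best alternative gives 0.
(Remaining 10 profiles checked similarly; truth is weakly best in each.)
In every case the truthful report is at least as good as any alternative, so it is a dominant strategy.

Yes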